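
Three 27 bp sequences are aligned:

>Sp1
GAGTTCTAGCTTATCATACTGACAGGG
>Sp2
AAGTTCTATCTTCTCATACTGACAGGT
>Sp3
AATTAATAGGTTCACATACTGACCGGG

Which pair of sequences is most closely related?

Sp1–Sp2: 4/27 differ, p = 0.148, d = 0.165.
Sp1–Sp3: 8/27 differ, p = 0.296, d = 0.377.
Sp2–Sp3: 8/27 differ, p = 0.296, d = 0.377.
The smallest distance is between Sp1 and Sp2.

Sp1 and Sp2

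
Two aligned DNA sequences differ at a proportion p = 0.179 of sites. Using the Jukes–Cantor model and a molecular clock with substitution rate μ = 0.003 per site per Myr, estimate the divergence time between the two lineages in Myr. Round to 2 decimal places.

34.09

d = −(3/4) ln(1 − 4p/3) = −0.75 ln(1 − 0.238667) = −0.75 ln(0.761333)
  = −0.75 × (-0.272684) = 0.204513 substitutions/site.
Under a molecular clock d = 2μt, so t = d/(2μ) = 0.204513 / (2 × 0.003) = 34.09 Myr.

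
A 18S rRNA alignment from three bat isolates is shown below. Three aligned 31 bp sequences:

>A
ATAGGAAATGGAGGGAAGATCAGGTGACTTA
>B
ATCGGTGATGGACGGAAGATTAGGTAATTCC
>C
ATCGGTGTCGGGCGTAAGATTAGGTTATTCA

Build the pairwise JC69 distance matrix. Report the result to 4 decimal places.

A–B: 9/31 sites differ → p ≈ 0.290323, d = −0.75 ln(1 − 0.387097) = 0.367161 ≈ 0.3672.
A–C: 12/31 sites differ → p ≈ 0.387097, d = −0.75 ln(1 − 0.516129) = 0.544453 ≈ 0.5445.
B–C: 6/31 sites differ → p ≈ 0.193548, d = −0.75 ln(1 − 0.258064) = 0.223869 ≈ 0.2239.

d(A,B) = 0.3672, d(A,C) = 0.5445, d(B,C) = 0.2239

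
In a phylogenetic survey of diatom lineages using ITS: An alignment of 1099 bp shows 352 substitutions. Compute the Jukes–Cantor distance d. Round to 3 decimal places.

p = 352/1099 ≈ 0.320291.
d = −(3/4) ln(1 − 4p/3) = −0.75 ln(1 − 0.427055) = −0.75 ln(0.572945)
  = −0.75 × (-0.556966) = 0.417725 substitutions/site.

0.418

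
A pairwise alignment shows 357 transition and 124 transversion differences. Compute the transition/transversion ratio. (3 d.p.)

R = 357/124 = 2.879032… ≈ 2.879 (to 3 d.p.).

2.879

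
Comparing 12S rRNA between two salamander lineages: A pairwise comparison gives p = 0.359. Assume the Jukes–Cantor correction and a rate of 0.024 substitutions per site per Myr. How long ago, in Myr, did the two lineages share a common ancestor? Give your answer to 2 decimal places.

d = −(3/4) ln(1 − 4p/3) = −0.75 ln(1 − 0.478667) = −0.75 ln(0.521333)
  = −0.75 × (-0.651366) = 0.488525 substitutions/site.
Under a molecular clock d = 2μt, so t = d/(2μ) = 0.488525 / (2 × 0.024) = 10.18 Myr.

10.18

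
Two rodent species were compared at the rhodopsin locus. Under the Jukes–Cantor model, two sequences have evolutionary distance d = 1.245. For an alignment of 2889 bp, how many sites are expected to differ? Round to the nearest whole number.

1755

Invert JC69: p = (3/4)(1 − e^(−4d/3)) = 0.75 × (1 − e^(-1.66)) = 0.75 × (1 − 0.190139) = 0.607396.
Expected differing sites = pL ≈ 0.607396 × 2889 = 1754.767044 ≈ 1755.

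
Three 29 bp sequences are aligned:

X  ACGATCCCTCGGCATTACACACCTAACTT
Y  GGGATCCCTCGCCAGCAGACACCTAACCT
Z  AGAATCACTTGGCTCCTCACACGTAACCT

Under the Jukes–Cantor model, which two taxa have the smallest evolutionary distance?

X–Y: 7/29 differ, p = 0.241, d = 0.291.
X–Z: 10/29 differ, p = 0.345, d = 0.462.
Y–Z: 10/29 differ, p = 0.345, d = 0.462.
The smallest distance is between X and Y.

X and Y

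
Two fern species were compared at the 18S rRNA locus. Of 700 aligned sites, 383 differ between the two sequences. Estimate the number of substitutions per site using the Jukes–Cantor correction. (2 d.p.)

0.98

p = 383/700 ≈ 0.547143.
d = −(3/4) ln(1 − 4p/3) = −0.75 ln(1 − 0.729524) = −0.75 ln(0.270476)
  = −0.75 × (-1.307572) = 0.980679 substitutions/site.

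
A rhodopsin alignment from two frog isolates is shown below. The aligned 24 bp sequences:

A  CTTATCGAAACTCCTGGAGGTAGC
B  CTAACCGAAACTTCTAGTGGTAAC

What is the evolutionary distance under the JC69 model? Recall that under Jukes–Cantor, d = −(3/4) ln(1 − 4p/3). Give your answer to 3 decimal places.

0.304

The sequences differ at 6 of 24 sites (3, 5, 13, 16, 18, 23), so p = 6/24 = 0.25.
d = −(3/4) ln(1 − 4p/3) = −0.75 ln(1 − 0.333333) = −0.75 ln(0.666667)
  = −0.75 × (-0.405465) = 0.304099 substitutions/site.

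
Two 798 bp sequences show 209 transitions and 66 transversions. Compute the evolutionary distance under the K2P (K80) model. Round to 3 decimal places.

P = 209/798 ≈ 0.261905 and Q = 66/798 ≈ 0.082707.
Under the Kimura two-parameter model, d = −½ ln(1 − 2P − Q) − ¼ ln(1 − 2Q).
1 − 2P − Q = 0.393483, giving −½ ln(0.393483) = 0.466359.
1 − 2Q = 0.834586, giving −¼ ln(0.834586) = 0.045205.
d = 0.466359 + 0.045205 = 0.511564.

0.512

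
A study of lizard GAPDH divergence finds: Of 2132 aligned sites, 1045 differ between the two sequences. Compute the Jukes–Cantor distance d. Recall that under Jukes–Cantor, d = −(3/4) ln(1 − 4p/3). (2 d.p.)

p = 1045/2132 ≈ 0.49015.
d = −(3/4) ln(1 − 4p/3) = −0.75 ln(1 − 0.653533) = −0.75 ln(0.346467)
  = −0.75 × (-1.059968) = 0.794976 substitutions/site.

0.79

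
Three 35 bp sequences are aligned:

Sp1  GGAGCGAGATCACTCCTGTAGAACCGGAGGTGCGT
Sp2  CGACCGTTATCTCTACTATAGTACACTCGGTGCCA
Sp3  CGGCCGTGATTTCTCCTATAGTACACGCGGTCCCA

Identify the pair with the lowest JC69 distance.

Sp1–Sp2: 14/35 differ, p = 0.400, d = 0.572.
Sp1–Sp3: 14/35 differ, p = 0.400, d = 0.572.
Sp2–Sp3: 6/35 differ, p = 0.171, d = 0.195.
The smallest distance is between Sp2 and Sp3.

Sp2 and Sp3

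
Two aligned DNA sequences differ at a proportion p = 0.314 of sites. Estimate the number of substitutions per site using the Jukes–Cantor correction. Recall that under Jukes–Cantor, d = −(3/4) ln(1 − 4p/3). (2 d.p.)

0.41

d = −(3/4) ln(1 − 4p/3) = −0.75 ln(1 − 0.418667) = −0.75 ln(0.581333)
  = −0.75 × (-0.542432) = 0.406824 substitutions/site.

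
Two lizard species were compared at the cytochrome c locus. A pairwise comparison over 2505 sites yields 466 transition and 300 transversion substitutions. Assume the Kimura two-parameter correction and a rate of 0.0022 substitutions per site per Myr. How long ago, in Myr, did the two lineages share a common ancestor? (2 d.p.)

92.48

P = 466/2505 ≈ 0.186028 and Q = 300/2505 ≈ 0.11976.
Under the Kimura two-parameter model, d = −½ ln(1 − 2P − Q) − ¼ ln(1 − 2Q).
1 − 2P − Q = 0.508184, giving −½ ln(0.508184) = 0.338456.
1 − 2Q = 0.76048, giving −¼ ln(0.76048) = 0.068451.
d = 0.338456 + 0.068451 = 0.406907.
Under a molecular clock d = 2μt, so t = d/(2μ) = 0.406907 / (2 × 0.0022) = 92.48 Myr.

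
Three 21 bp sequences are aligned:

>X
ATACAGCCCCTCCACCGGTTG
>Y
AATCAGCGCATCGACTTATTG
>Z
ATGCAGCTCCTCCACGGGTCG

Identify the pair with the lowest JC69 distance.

X and Z

X–Y: 8/21 differ, p = 0.381, d = 0.532.
X–Z: 4/21 differ, p = 0.190, d = 0.220.
Y–Z: 9/21 differ, p = 0.429, d = 0.635.
The smallest distance is between X and Z.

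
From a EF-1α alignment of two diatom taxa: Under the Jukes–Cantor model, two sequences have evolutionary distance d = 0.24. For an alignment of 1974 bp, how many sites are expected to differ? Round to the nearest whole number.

405

Invert JC69: p = (3/4)(1 − e^(−4d/3)) = 0.75 × (1 − e^(-0.32)) = 0.75 × (1 − 0.726149) = 0.205388.
Expected differing sites = pL ≈ 0.205388 × 1974 = 405.435912 ≈ 405.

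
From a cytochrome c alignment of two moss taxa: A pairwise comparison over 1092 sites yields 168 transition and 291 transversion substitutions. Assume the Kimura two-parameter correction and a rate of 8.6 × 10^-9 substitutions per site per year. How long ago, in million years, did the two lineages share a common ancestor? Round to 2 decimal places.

P = 168/1092 ≈ 0.153846 and Q = 291/1092 ≈ 0.266484.
Under the Kimura two-parameter model, d = −½ ln(1 − 2P − Q) − ¼ ln(1 − 2Q).
1 − 2P − Q = 0.425824, giving −½ ln(0.425824) = 0.426865.
1 − 2Q = 0.467032, giving −¼ ln(0.467032) = 0.190339.
d = 0.426865 + 0.190339 = 0.617204.
Under a molecular clock d = 2μt, so t = d/(2μ) = 0.617204 / (2 × 8.6 × 10^-9) = 35.88 million years.

35.88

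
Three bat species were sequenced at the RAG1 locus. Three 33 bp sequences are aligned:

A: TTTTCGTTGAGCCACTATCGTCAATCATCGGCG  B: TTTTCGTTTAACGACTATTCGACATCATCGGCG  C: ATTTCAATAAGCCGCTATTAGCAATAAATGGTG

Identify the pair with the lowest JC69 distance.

A and B

A–B: 8/33 differ, p = 0.242, d = 0.293.
A–C: 12/33 differ, p = 0.364, d = 0.497.
B–C: 14/33 differ, p = 0.424, d = 0.625.
The smallest distance is between A and B.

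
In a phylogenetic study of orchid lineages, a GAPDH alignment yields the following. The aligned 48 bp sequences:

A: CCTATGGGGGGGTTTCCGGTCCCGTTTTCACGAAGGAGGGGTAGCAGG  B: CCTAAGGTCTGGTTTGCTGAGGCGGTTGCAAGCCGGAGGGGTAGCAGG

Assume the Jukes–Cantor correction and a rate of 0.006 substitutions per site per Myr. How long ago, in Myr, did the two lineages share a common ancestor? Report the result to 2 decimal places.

The sequences differ at 14 of 48 sites, so p = 14/48 ≈ 0.291667.
d = −(3/4) ln(1 − 4p/3) = −0.75 ln(1 − 0.388889) = −0.75 ln(0.611111)
  = −0.75 × (-0.492477) = 0.369358 substitutions/site.
Under a molecular clock d = 2μt, so t = d/(2μ) = 0.369358 / (2 × 0.006) = 30.78 Myr.

30.78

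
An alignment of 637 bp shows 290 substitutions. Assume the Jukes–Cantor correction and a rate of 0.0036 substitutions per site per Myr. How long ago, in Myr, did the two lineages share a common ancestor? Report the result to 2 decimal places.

p = 290/637 ≈ 0.455259.
d = −(3/4) ln(1 − 4p/3) = −0.75 ln(1 − 0.607012) = −0.75 ln(0.392988)
  = −0.75 × (-0.933976) = 0.700482 substitutions/site.
Under a molecular clock d = 2μt, so t = d/(2μ) = 0.700482 / (2 × 0.0036) = 97.29 Myr.

97.29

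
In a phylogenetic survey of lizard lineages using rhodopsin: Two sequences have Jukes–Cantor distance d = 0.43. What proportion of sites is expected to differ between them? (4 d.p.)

p = (3/4)(1 − e^(−4d/3)) = 0.75 × (1 − e^(-0.573333)) = 0.75 × (1 − 0.563644) = 0.327267.

0.3273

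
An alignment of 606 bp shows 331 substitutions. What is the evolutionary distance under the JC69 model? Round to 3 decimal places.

p = 331/606 ≈ 0.546205.
d = −(3/4) ln(1 − 4p/3) = −0.75 ln(1 − 0.728273) = −0.75 ln(0.271727)
  = −0.75 × (-1.302957) = 0.977218 substitutions/site.

0.977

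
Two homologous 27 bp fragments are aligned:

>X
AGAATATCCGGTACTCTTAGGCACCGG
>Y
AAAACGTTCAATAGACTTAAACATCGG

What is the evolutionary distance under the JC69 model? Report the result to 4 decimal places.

The sequences differ at 11 of 27 sites, so p = 11/27 ≈ 0.407407.
d = −(3/4) ln(1 − 4p/3) = −0.75 ln(1 − 0.543209) = −0.75 ln(0.456791)
  = −0.75 × (-0.783529) = 0.587647 substitutions/site.

0.5876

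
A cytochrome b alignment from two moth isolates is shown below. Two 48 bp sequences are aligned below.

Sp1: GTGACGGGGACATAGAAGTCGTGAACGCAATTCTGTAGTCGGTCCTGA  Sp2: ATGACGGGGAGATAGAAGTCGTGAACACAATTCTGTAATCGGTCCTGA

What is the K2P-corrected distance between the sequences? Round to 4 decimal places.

Of 48 sites, 3 differences are transitions and 1 are transversions, so P = 3/48 = 0.0625 and Q = 1/48 ≈ 0.020833.
Under the Kimura two-parameter model, d = −½ ln(1 − 2P − Q) − ¼ ln(1 − 2Q).
1 − 2P − Q = 0.854167, giving −½ ln(0.854167) = 0.078814.
1 − 2Q = 0.958334, giving −¼ ln(0.958334) = 0.010640.
d = 0.078814 + 0.010640 = 0.089454.

0.0895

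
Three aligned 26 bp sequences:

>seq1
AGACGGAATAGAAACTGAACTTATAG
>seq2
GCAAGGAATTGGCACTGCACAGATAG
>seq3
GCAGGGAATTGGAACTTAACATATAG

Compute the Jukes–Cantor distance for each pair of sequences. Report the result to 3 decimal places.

d(seq1,seq2) = 0.464, d(seq1,seq3) = 0.334, d(seq2,seq3) = 0.222

seq1–seq2: 9/26 sites differ → p ≈ 0.346154, d = −0.75 ln(1 − 0.461539) = 0.464280 ≈ 0.464.
seq1–seq3: 7/26 sites differ → p ≈ 0.269231, d = −0.75 ln(1 − 0.358975) = 0.333515 ≈ 0.334.
seq2–seq3: 5/26 sites differ → p ≈ 0.192308, d = −0.75 ln(1 − 0.256411) = 0.222200 ≈ 0.222.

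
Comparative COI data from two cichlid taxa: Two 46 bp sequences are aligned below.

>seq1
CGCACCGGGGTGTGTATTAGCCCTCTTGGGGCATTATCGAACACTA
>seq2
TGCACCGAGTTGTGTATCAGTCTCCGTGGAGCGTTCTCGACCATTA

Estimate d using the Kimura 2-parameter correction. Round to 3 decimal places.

Of 46 sites, 9 differences are transitions and 4 are transversions, so P = 9/46 ≈ 0.195652 and Q = 4/46 ≈ 0.086957.
Under the Kimura two-parameter model, d = −½ ln(1 − 2P − Q) − ¼ ln(1 − 2Q).
1 − 2P − Q = 0.521739, giving −½ ln(0.521739) = 0.325294.
1 − 2Q = 0.826086, giving −¼ ln(0.826086) = 0.047764.
d = 0.325294 + 0.047764 = 0.373058.

0.373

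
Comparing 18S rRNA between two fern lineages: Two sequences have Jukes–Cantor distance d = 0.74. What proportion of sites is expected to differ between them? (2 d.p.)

0.47

p = (3/4)(1 − e^(−4d/3)) = 0.75 × (1 − e^(-0.986667)) = 0.75 × (1 − 0.372817) = 0.470387.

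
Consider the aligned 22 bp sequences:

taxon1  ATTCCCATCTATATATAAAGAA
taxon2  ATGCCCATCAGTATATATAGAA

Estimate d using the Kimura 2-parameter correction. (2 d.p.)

Of 22 sites, 1 differences are transitions and 3 are transversions, so P = 1/22 ≈ 0.045455 and Q = 3/22 ≈ 0.136364.
Under the Kimura two-parameter model, d = −½ ln(1 − 2P − Q) − ¼ ln(1 − 2Q).
1 − 2P − Q = 0.772726, giving −½ ln(0.772726) = 0.128915.
1 − 2Q = 0.727272, giving −¼ ln(0.727272) = 0.079614.
d = 0.128915 + 0.079614 = 0.208529.

0.21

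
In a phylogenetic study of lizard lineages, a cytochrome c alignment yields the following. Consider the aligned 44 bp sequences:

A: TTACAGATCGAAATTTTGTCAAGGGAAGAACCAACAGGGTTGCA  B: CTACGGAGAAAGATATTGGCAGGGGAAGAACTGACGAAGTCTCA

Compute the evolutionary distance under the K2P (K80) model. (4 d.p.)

Of 44 sites, 11 differences are transitions and 5 are transversions, so P = 11/44 = 0.25 and Q = 5/44 ≈ 0.113636.
Under the Kimura two-parameter model, d = −½ ln(1 − 2P − Q) − ¼ ln(1 − 2Q).
1 − 2P − Q = 0.386364, giving −½ ln(0.386364) = 0.475488.
1 − 2Q = 0.772728, giving −¼ ln(0.772728) = 0.064457.
d = 0.475488 + 0.064457 = 0.539945.

0.5399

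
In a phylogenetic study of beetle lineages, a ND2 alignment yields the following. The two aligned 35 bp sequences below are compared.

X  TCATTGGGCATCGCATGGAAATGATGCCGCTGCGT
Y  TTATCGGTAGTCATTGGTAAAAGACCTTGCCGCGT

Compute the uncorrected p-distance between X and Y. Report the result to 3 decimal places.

The sequences differ at 16 of 35 positions.
p = 16/35 = 0.457142… ≈ 0.457 (to 3 d.p.).

0.457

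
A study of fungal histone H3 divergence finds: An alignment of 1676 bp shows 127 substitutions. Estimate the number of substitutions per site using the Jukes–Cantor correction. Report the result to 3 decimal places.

0.080

p = 127/1676 ≈ 0.075776.
d = −(3/4) ln(1 − 4p/3) = −0.75 ln(1 − 0.101035) = −0.75 ln(0.898965)
  = −0.75 × (-0.106511) = 0.079883 substitutions/site.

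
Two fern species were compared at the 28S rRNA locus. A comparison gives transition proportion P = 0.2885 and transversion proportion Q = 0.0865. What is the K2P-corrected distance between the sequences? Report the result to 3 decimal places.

0.592

Under the Kimura two-parameter model, d = −½ ln(1 − 2P − Q) − ¼ ln(1 − 2Q).
1 − 2P − Q = 0.3365, giving −½ ln(0.3365) = 0.544579.
1 − 2Q = 0.827, giving −¼ ln(0.827) = 0.047488.
d = 0.544579 + 0.047488 = 0.592067.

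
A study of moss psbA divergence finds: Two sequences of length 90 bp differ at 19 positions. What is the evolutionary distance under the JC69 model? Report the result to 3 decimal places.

p = 19/90 ≈ 0.211111.
d = −(3/4) ln(1 − 4p/3) = −0.75 ln(1 − 0.281481) = −0.75 ln(0.718519)
  = −0.75 × (-0.330563) = 0.247922 substitutions/site.

0.248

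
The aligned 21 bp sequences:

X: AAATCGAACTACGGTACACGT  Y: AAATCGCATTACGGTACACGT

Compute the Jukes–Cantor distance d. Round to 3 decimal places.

The sequences differ at 2 of 21 sites (7, 9), so p = 2/21 ≈ 0.095238.
d = −(3/4) ln(1 − 4p/3) = −0.75 ln(1 − 0.126984) = −0.75 ln(0.873016)
  = −0.75 × (-0.135801) = 0.101851 substitutions/site.

0.102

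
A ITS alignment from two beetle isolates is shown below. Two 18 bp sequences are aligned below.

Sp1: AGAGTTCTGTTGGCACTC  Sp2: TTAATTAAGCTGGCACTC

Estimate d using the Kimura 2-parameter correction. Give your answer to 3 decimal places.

0.441

Of 18 sites, 2 differences are transitions and 4 are transversions, so P = 2/18 ≈ 0.111111 and Q = 4/18 ≈ 0.222222.
Under the Kimura two-parameter model, d = −½ ln(1 − 2P − Q) − ¼ ln(1 − 2Q).
1 − 2P − Q = 0.555556, giving −½ ln(0.555556) = 0.293893.
1 − 2Q = 0.555556, giving −¼ ln(0.555556) = 0.146946.
d = 0.293893 + 0.146946 = 0.440839.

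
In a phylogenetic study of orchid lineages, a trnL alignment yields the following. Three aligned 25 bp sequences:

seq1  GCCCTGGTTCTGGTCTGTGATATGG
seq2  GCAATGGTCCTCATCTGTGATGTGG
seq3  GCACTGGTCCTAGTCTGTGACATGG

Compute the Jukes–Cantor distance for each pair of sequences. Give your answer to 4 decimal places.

d(seq1,seq2) = 0.2892, d(seq1,seq3) = 0.1800, d(seq2,seq3) = 0.2326

seq1–seq2: 6/25 sites differ → p = 0.24, d = −0.75 ln(1 − 0.32) = 0.289247 ≈ 0.2892.
seq1–seq3: 4/25 sites differ → p = 0.16, d = −0.75 ln(1 − 0.213333) = 0.179963 ≈ 0.1800.
seq2–seq3: 5/25 sites differ → p = 0.2, d = −0.75 ln(1 − 0.266667) = 0.232617 ≈ 0.2326.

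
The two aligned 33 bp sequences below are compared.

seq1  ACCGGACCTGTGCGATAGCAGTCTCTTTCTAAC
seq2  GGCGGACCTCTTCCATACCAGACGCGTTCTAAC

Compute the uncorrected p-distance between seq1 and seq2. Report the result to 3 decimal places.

0.273

The sequences differ at 9 of 33 positions (sites 1, 2, 10, 12, 14, 18, 22, 24, 26).
p = 9/33 = 0.272727… ≈ 0.273 (to 3 d.p.).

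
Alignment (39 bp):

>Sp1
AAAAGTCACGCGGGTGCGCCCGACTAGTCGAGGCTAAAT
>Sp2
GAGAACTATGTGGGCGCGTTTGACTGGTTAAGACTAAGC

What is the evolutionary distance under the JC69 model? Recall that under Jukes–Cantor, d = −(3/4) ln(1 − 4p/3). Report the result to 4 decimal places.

0.6528

The sequences differ at 17 of 39 sites, so p = 17/39 ≈ 0.435897.
d = −(3/4) ln(1 − 4p/3) = −0.75 ln(1 − 0.581196) = −0.75 ln(0.418804)
  = −0.75 × (-0.870352) = 0.652764 substitutions/site.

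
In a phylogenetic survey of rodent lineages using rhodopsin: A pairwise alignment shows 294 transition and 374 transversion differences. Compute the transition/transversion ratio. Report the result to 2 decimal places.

0.79

R = 294/374 = 0.786096… ≈ 0.79 (to 2 d.p.).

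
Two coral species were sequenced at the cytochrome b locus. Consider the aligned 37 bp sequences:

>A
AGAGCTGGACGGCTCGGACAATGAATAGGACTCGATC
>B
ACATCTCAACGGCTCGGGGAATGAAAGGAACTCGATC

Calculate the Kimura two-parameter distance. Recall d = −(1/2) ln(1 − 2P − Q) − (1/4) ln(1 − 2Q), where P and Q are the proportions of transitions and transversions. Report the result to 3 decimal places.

Of 37 sites, 4 differences are transitions and 5 are transversions, so P = 4/37 ≈ 0.108108 and Q = 5/37 ≈ 0.135135.
Under the Kimura two-parameter model, d = −½ ln(1 − 2P − Q) − ¼ ln(1 − 2Q).
1 − 2P − Q = 0.648649, giving −½ ln(0.648649) = 0.216432.
1 − 2Q = 0.72973, giving −¼ ln(0.72973) = 0.078770.
d = 0.216432 + 0.078770 = 0.295202.

0.295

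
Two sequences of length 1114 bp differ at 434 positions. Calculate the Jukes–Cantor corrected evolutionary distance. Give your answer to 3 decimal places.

0.550

p = 434/1114 ≈ 0.389587.
d = −(3/4) ln(1 − 4p/3) = −0.75 ln(1 − 0.519449) = −0.75 ln(0.480551)
  = −0.75 × (-0.732822) = 0.549617 substitutions/site.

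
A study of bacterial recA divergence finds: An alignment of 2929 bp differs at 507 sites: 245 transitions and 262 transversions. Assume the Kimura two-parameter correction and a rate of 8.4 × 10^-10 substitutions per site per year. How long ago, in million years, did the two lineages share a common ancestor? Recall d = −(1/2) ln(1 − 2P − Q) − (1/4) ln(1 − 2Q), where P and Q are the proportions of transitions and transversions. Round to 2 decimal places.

117.64

P = 245/2929 ≈ 0.083646 and Q = 262/2929 ≈ 0.08945.
Under the Kimura two-parameter model, d = −½ ln(1 − 2P − Q) − ¼ ln(1 − 2Q).
1 − 2P − Q = 0.743258, giving −½ ln(0.743258) = 0.148356.
1 − 2Q = 0.8211, giving −¼ ln(0.8211) = 0.049278.
d = 0.148356 + 0.049278 = 0.197634.
Under a molecular clock d = 2μt, so t = d/(2μ) = 0.197634 / (2 × 8.4 × 10^-10) = 117.64 million years.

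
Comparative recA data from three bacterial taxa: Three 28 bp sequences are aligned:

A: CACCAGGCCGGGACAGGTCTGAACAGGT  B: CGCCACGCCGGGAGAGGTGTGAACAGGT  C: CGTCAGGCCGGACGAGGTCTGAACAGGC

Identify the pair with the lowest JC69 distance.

A and B

A–B: 4/28 differ, p = 0.143, d = 0.158.
A–C: 6/28 differ, p = 0.214, d = 0.252.
B–C: 6/28 differ, p = 0.214, d = 0.252.
The smallest distance is between A and B.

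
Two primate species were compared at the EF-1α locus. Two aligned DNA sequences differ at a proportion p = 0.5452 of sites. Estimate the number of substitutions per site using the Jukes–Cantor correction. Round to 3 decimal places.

d = −(3/4) ln(1 − 4p/3) = −0.75 ln(1 − 0.726933) = −0.75 ln(0.273067)
  = −0.75 × (-1.298038) = 0.973529 substitutions/site.

0.974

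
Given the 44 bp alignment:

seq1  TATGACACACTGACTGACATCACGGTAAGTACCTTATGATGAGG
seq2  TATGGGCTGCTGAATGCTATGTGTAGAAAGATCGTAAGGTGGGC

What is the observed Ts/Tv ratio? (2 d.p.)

Transitions are A↔G and C↔T; transversions are all other mismatches.
Transitions: 9. Transversions: 13.
R = 9/13 = 0.692307… ≈ 0.69 (to 2 d.p.).

0.69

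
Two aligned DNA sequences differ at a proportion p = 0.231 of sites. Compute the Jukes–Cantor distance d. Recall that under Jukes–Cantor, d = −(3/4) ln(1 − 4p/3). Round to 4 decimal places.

d = −(3/4) ln(1 − 4p/3) = −0.75 ln(1 − 0.308) = −0.75 ln(0.692)
  = −0.75 × (-0.368169) = 0.276127 substitutions/site.

0.2761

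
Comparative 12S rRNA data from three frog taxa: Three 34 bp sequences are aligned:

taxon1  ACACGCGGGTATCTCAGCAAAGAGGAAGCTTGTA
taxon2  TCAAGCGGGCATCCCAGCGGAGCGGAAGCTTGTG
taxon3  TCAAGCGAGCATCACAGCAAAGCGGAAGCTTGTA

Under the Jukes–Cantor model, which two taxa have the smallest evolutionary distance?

taxon2 and taxon3

taxon1–taxon2: 8/34 differ, p = 0.235, d = 0.282.
taxon1–taxon3: 6/34 differ, p = 0.176, d = 0.201.
taxon2–taxon3: 5/34 differ, p = 0.147, d = 0.164.
The smallest distance is between taxon2 and taxon3.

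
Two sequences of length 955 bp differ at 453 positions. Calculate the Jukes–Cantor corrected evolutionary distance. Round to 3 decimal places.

0.751

p = 453/955 ≈ 0.474346.
d = −(3/4) ln(1 − 4p/3) = −0.75 ln(1 − 0.632461) = −0.75 ln(0.367539)
  = −0.75 × (-1.000926) = 0.750695 substitutions/site.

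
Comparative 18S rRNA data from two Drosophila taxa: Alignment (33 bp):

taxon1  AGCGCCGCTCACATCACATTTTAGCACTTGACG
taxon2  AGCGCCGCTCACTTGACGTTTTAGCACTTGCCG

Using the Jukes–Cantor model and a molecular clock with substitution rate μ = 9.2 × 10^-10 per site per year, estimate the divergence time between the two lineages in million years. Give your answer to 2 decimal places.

71.85

The sequences differ at 4 of 33 sites (13, 15, 18, 31), so p = 4/33 ≈ 0.121212.
d = −(3/4) ln(1 − 4p/3) = −0.75 ln(1 − 0.161616) = −0.75 ln(0.838384)
  = −0.75 × (-0.176279) = 0.132209 substitutions/site.
Under a molecular clock d = 2μt, so t = d/(2μ) = 0.132209 / (2 × 9.2 × 10^-10) = 71.85 million years.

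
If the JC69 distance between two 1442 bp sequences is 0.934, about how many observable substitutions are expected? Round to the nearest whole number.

770

Invert JC69: p = (3/4)(1 − e^(−4d/3)) = 0.75 × (1 − e^(-1.245333)) = 0.75 × (1 − 0.287845) = 0.534116.
Expected differing sites = pL ≈ 0.534116 × 1442 = 770.195272 ≈ 770.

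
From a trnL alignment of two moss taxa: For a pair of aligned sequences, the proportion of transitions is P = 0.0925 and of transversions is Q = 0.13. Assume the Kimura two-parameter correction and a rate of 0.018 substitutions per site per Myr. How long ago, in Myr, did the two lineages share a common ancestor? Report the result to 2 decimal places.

Under the Kimura two-parameter model, d = −½ ln(1 − 2P − Q) − ¼ ln(1 − 2Q).
1 − 2P − Q = 0.685, giving −½ ln(0.685) = 0.189168.
1 − 2Q = 0.74, giving −¼ ln(0.74) = 0.075276.
d = 0.189168 + 0.075276 = 0.264444.
Under a molecular clock d = 2μt, so t = d/(2μ) = 0.264444 / (2 × 0.018) = 7.35 Myr.

7.35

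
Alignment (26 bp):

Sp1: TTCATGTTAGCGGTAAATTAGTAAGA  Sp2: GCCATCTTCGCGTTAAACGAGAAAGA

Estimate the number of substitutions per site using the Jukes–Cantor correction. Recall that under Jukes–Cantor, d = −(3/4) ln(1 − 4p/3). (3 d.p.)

The sequences differ at 8 of 26 sites (1, 2, 6, 9, 13, 18, 19, 22), so p = 8/26 ≈ 0.307692.
d = −(3/4) ln(1 − 4p/3) = −0.75 ln(1 − 0.410256) = −0.75 ln(0.589744)
  = −0.75 × (-0.528067) = 0.396050 substitutions/site.

0.396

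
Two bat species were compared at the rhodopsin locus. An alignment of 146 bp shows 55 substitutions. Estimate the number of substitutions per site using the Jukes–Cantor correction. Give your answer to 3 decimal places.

0.523

p = 55/146 ≈ 0.376712.
d = −(3/4) ln(1 − 4p/3) = −0.75 ln(1 − 0.502283) = −0.75 ln(0.497717)
  = −0.75 × (-0.697724) = 0.523293 substitutions/site.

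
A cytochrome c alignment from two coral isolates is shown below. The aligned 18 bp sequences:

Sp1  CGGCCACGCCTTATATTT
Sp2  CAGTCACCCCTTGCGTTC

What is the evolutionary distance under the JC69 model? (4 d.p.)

The sequences differ at 7 of 18 sites (2, 4, 8, 13, 14, 15, 18), so p = 7/18 ≈ 0.388889.
d = −(3/4) ln(1 − 4p/3) = −0.75 ln(1 − 0.518519) = −0.75 ln(0.481481)
  = −0.75 × (-0.730889) = 0.548167 substitutions/site.

0.5482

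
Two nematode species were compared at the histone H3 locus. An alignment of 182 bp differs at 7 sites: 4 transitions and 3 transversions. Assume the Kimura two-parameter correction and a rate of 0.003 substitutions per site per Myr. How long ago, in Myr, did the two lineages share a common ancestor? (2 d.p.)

P = 4/182 ≈ 0.021978 and Q = 3/182 ≈ 0.016484.
Under the Kimura two-parameter model, d = −½ ln(1 − 2P − Q) − ¼ ln(1 − 2Q).
1 − 2P − Q = 0.93956, giving −½ ln(0.93956) = 0.031172.
1 − 2Q = 0.967032, giving −¼ ln(0.967032) = 0.008381.
d = 0.031172 + 0.008381 = 0.039553.
Under a molecular clock d = 2μt, so t = d/(2μ) = 0.039553 / (2 × 0.003) = 6.59 Myr.

6.59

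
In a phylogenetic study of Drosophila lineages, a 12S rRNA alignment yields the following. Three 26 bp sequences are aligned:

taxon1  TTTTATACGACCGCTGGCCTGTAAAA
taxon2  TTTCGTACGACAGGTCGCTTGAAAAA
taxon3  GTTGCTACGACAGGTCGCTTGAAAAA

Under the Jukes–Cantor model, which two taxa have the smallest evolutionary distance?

taxon2 and taxon3

taxon1–taxon2: 7/26 differ, p = 0.269, d = 0.334.
taxon1–taxon3: 8/26 differ, p = 0.308, d = 0.396.
taxon2–taxon3: 3/26 differ, p = 0.115, d = 0.125.
The smallest distance is between taxon2 and taxon3.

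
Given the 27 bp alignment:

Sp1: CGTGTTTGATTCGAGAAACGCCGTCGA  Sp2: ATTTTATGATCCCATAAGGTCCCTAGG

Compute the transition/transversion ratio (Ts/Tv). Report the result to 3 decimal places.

Transitions are A↔G and C↔T; transversions are all other mismatches.
Transitions: 3. Transversions: 10.
R = 3/10 = 0.300.

0.300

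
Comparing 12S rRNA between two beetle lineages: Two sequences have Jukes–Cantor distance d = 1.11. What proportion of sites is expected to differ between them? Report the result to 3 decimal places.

p = (3/4)(1 − e^(−4d/3)) = 0.75 × (1 − e^(-1.48)) = 0.75 × (1 − 0.227638) = 0.579272.

0.579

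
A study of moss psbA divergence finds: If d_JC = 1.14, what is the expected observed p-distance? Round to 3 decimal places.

p = (3/4)(1 − e^(−4d/3)) = 0.75 × (1 − e^(-1.52)) = 0.75 × (1 − 0.218712) = 0.585966.

0.586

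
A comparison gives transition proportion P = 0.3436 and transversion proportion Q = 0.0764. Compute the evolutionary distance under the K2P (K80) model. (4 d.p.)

Under the Kimura two-parameter model, d = −½ ln(1 − 2P − Q) − ¼ ln(1 − 2Q).
1 − 2P − Q = 0.2364, giving −½ ln(0.2364) = 0.721115.
1 − 2Q = 0.8472, giving −¼ ln(0.8472) = 0.041455.
d = 0.721115 + 0.041455 = 0.762570.

0.7626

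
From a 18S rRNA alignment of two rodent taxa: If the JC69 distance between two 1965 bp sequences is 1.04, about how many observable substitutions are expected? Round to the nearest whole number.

1105

Invert JC69: p = (3/4)(1 − e^(−4d/3)) = 0.75 × (1 − e^(-1.386667)) = 0.75 × (1 − 0.249907) = 0.562570.
Expected differing sites = pL ≈ 0.562570 × 1965 = 1105.45005 ≈ 1105.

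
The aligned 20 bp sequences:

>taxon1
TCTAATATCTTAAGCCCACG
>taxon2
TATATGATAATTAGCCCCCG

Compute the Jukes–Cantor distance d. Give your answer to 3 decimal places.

0.471

The sequences differ at 7 of 20 sites (2, 5, 6, 9, 10, 12, 18), so p = 7/20 = 0.35.
d = −(3/4) ln(1 − 4p/3) = −0.75 ln(1 − 0.466667) = −0.75 ln(0.533333)
  = −0.75 × (-0.628609) = 0.471457 substitutions/site.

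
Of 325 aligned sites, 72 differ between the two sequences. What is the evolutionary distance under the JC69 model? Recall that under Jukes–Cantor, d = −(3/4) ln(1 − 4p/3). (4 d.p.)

0.2626

p = 72/325 ≈ 0.221538.
d = −(3/4) ln(1 − 4p/3) = −0.75 ln(1 − 0.295384) = −0.75 ln(0.704616)
  = −0.75 × (-0.350102) = 0.262577 substitutions/site.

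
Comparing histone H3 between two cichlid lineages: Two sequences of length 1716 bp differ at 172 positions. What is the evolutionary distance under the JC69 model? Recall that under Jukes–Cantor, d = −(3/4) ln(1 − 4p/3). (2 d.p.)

0.11

p = 172/1716 ≈ 0.100233.
d = −(3/4) ln(1 − 4p/3) = −0.75 ln(1 − 0.133644) = −0.75 ln(0.866356)
  = −0.75 × (-0.143459) = 0.107594 substitutions/site.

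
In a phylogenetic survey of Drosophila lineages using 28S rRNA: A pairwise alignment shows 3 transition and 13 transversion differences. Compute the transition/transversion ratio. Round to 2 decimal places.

0.23

R = 3/13 = 0.230769… ≈ 0.23 (to 2 d.p.).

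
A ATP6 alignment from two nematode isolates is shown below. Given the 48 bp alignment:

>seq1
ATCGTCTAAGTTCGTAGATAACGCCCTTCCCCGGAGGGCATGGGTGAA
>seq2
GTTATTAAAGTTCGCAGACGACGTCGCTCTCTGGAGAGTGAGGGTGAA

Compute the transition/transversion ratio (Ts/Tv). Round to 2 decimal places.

Transitions are A↔G and C↔T; transversions are all other mismatches.
Transitions: 14. Transversions: 3.
R = 14/3 = 4.666666… ≈ 4.67 (to 2 d.p.).

4.67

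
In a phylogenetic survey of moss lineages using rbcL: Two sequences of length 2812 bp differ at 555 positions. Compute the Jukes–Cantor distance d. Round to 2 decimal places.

0.23

p = 555/2812 ≈ 0.197368.
d = −(3/4) ln(1 − 4p/3) = −0.75 ln(1 − 0.263157) = −0.75 ln(0.736843)
  = −0.75 × (-0.305380) = 0.229035 substitutions/site.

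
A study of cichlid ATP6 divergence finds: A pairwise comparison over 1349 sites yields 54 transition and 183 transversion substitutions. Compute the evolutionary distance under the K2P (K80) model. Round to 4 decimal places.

P = 54/1349 ≈ 0.04003 and Q = 183/1349 ≈ 0.135656.
Under the Kimura two-parameter model, d = −½ ln(1 − 2P − Q) − ¼ ln(1 − 2Q).
1 − 2P − Q = 0.784284, giving −½ ln(0.784284) = 0.121492.
1 − 2Q = 0.728688, giving −¼ ln(0.728688) = 0.079127.
d = 0.121492 + 0.079127 = 0.200619.

0.2006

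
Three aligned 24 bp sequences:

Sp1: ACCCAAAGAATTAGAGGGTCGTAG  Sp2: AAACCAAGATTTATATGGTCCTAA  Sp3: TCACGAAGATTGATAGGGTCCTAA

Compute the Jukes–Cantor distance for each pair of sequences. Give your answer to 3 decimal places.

d(Sp1,Sp2) = 0.441, d(Sp1,Sp3) = 0.441, d(Sp2,Sp3) = 0.244

Sp1–Sp2: 8/24 sites differ → p ≈ 0.333333, d = −0.75 ln(1 − 0.444444) = 0.440839 ≈ 0.441.
Sp1–Sp3: 8/24 sites differ → p ≈ 0.333333, d = −0.75 ln(1 − 0.444444) = 0.440839 ≈ 0.441.
Sp2–Sp3: 5/24 sites differ → p ≈ 0.208333, d = −0.75 ln(1 − 0.277777) = 0.244066 ≈ 0.244.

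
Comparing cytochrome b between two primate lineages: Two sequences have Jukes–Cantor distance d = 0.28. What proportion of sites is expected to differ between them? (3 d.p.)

p = (3/4)(1 − e^(−4d/3)) = 0.75 × (1 − e^(-0.373333)) = 0.75 × (1 − 0.688436) = 0.233673.

0.234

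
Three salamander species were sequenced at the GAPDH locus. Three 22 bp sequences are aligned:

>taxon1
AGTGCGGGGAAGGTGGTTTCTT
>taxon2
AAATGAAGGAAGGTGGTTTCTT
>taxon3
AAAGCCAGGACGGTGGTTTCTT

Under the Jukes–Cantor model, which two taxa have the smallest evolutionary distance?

taxon2 and taxon3

taxon1–taxon2: 6/22 differ, p = 0.273, d = 0.339.
taxon1–taxon3: 5/22 differ, p = 0.227, d = 0.271.
taxon2–taxon3: 4/22 differ, p = 0.182, d = 0.208.
The smallest distance is between taxon2 and taxon3.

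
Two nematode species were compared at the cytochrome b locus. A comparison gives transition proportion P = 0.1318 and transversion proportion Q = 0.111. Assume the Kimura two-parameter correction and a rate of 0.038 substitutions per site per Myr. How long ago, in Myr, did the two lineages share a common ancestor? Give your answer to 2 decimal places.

3.91

Under the Kimura two-parameter model, d = −½ ln(1 − 2P − Q) − ¼ ln(1 − 2Q).
1 − 2P − Q = 0.6254, giving −½ ln(0.6254) = 0.234682.
1 − 2Q = 0.778, giving −¼ ln(0.778) = 0.062757.
d = 0.234682 + 0.062757 = 0.297439.
Under a molecular clock d = 2μt, so t = d/(2μ) = 0.297439 / (2 × 0.038) = 3.91 Myr.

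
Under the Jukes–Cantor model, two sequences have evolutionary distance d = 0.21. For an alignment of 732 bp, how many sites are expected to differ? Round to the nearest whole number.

Invert JC69: p = (3/4)(1 − e^(−4d/3)) = 0.75 × (1 − e^(-0.28)) = 0.75 × (1 − 0.755784) = 0.183162.
Expected differing sites = pL ≈ 0.183162 × 732 = 134.074584 ≈ 134.

134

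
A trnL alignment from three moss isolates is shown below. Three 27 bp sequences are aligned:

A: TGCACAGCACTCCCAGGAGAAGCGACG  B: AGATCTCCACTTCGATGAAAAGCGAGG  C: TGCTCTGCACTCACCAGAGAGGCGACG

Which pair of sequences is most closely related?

A and C

A–B: 10/27 differ, p = 0.370, d = 0.511.
A–C: 6/27 differ, p = 0.222, d = 0.264.
B–C: 11/27 differ, p = 0.407, d = 0.588.
The smallest distance is between A and C.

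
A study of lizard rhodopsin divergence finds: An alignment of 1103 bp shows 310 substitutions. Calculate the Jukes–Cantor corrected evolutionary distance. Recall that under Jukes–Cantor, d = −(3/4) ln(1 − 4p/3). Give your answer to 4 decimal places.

p = 310/1103 ≈ 0.281052.
d = −(3/4) ln(1 − 4p/3) = −0.75 ln(1 − 0.374736) = −0.75 ln(0.625264)
  = −0.75 × (-0.469581) = 0.352186 substitutions/site.

0.3522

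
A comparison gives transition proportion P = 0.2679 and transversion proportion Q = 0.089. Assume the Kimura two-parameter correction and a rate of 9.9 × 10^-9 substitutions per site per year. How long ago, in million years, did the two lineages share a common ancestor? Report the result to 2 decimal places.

Under the Kimura two-parameter model, d = −½ ln(1 − 2P − Q) − ¼ ln(1 − 2Q).
1 − 2P − Q = 0.3752, giving −½ ln(0.3752) = 0.490148.
1 − 2Q = 0.822, giving −¼ ln(0.822) = 0.049004.
d = 0.490148 + 0.049004 = 0.539152.
Under a molecular clock d = 2μt, so t = d/(2μ) = 0.539152 / (2 × 9.9 × 10^-9) = 27.23 million years.

27.23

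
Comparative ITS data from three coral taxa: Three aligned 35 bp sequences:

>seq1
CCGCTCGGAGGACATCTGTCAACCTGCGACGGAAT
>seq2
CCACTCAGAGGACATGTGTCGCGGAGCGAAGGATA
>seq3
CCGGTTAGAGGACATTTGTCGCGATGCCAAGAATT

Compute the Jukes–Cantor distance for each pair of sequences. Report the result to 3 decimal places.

d(seq1,seq2) = 0.407, d(seq1,seq3) = 0.458, d(seq2,seq3) = 0.315

seq1–seq2: 11/35 sites differ → p ≈ 0.314286, d = −0.75 ln(1 − 0.419048) = 0.407315 ≈ 0.407.
seq1–seq3: 12/35 sites differ → p ≈ 0.342857, d = −0.75 ln(1 − 0.457143) = 0.458182 ≈ 0.458.
seq2–seq3: 9/35 sites differ → p ≈ 0.257143, d = −0.75 ln(1 − 0.342857) = 0.314890 ≈ 0.315.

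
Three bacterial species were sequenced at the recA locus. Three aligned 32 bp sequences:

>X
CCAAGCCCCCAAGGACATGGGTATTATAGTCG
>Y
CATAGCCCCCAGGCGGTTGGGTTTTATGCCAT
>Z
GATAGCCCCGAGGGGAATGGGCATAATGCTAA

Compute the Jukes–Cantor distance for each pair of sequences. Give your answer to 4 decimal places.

d(X,Y) = 0.5851, d(X,Z) = 0.5851, d(Y,Z) = 0.4042

X–Y: 13/32 sites differ → p = 0.40625, d = −0.75 ln(1 − 0.541667) = 0.585119 ≈ 0.5851.
X–Z: 13/32 sites differ → p = 0.40625, d = −0.75 ln(1 − 0.541667) = 0.585119 ≈ 0.5851.
Y–Z: 10/32 sites differ → p = 0.3125, d = −0.75 ln(1 − 0.416667) = 0.404248 ≈ 0.4042.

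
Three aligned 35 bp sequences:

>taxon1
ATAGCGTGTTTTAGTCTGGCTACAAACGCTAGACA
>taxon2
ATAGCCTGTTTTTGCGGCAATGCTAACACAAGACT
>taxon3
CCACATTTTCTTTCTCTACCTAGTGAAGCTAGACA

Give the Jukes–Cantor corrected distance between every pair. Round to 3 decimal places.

taxon1–taxon2: 13/35 sites differ → p ≈ 0.371429, d = −0.75 ln(1 − 0.495239) = 0.512753 ≈ 0.513.
taxon1–taxon3: 15/35 sites differ → p ≈ 0.428571, d = −0.75 ln(1 − 0.571428) = 0.635472 ≈ 0.635.
taxon2–taxon3: 21/35 sites differ → p = 0.6, d = −0.75 ln(1 − 0.8) = 1.207078 ≈ 1.207.

d(taxon1,taxon2) = 0.513, d(taxon1,taxon3) = 0.635, d(taxon2,taxon3) = 1.207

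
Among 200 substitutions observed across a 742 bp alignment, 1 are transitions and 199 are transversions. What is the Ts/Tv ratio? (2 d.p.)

R = 1/199 = 0.005025… ≈ 0.01 (to 2 d.p.).

0.01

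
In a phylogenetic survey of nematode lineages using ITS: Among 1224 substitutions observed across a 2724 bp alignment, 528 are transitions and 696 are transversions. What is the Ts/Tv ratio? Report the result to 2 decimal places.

R = 528/696 = 0.758620… ≈ 0.76 (to 2 d.p.).

0.76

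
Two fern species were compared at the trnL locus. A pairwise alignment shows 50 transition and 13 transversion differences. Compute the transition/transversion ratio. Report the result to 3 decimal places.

3.846

R = 50/13 = 3.846153… ≈ 3.846 (to 3 d.p.).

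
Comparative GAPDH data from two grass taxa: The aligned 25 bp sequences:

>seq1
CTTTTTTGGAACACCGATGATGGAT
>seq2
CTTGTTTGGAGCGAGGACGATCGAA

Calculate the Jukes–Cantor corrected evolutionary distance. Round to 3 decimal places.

0.417

The sequences differ at 8 of 25 sites (4, 11, 13, 14, 15, 18, 22, 25), so p = 8/25 = 0.32.
d = −(3/4) ln(1 − 4p/3) = −0.75 ln(1 − 0.426667) = −0.75 ln(0.573333)
  = −0.75 × (-0.556289) = 0.417217 substitutions/site.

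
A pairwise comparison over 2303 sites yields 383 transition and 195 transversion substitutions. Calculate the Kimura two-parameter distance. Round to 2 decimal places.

P = 383/2303 ≈ 0.166305 and Q = 195/2303 ≈ 0.084672.
Under the Kimura two-parameter model, d = −½ ln(1 − 2P − Q) − ¼ ln(1 − 2Q).
1 − 2P − Q = 0.582718, giving −½ ln(0.582718) = 0.270026.
1 − 2Q = 0.830656, giving −¼ ln(0.830656) = 0.046385.
d = 0.270026 + 0.046385 = 0.316411.

0.32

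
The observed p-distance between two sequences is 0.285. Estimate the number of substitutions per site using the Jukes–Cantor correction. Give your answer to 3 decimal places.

0.359

d = −(3/4) ln(1 − 4p/3) = −0.75 ln(1 − 0.38) = −0.75 ln(0.62)
  = −0.75 × (-0.478036) = 0.358527 substitutions/site.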